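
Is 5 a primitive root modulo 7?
p - 1 = 6 has prime divisors 2, 3. Check 5^(6/q) mod 7 for each: 5^(6/2) = 5^3 ≡ 6, 5^(6/3) = 5^2 ≡ 4 (mod 7). None of these is 1, so 5 has order 6 = φ(7), so it is a primitive root mod 7.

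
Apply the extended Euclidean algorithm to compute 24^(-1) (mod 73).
Extended GCD: 24(-3) + 73(1) = 1. So 24^(-1) ≡ 70 ≡ 70 (mod 73). Verify: 24 × 70 = 1680 ≡ 1 (mod 73)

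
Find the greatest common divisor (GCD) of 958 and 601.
1

Using the Euclidean algorithm:
958 = 1 × 601 + 357
601 = 1 × 357 + 244
357 = 1 × 244 + 113
244 = 2 × 113 + 18
113 = 6 × 18 + 5
18 = 3 × 5 + 3
5 = 1 × 3 + 2
3 = 1 × 2 + 1
2 = 2 × 1 + 0

GCD(958, 601) = 1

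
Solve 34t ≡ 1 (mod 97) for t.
20

Using Extended Euclidean Algorithm:
gcd(34, 97) = 1
Bezout coefficients: 34 × 20 + 97 × -7 = 1
So 34 × 20 ≡ 1 (mod 97)
The inverse is 20 mod 97 = 20
Verification: 34 × 20 = 680 = 7 × 97 + 1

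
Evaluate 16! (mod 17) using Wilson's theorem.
By Wilson's theorem, (16)! ≡ -1 ≡ 16 (mod 17)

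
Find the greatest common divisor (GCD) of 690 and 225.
15

Using the Euclidean algorithm:
690 = 3 × 225 + 15
225 = 15 × 15 + 0

GCD(690, 225) = 15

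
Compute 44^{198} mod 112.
64

Using successive squaring:
Binary expansion of 198: 11000110
Powers of 44 mod 112 (each is the square of the previous):
  44^1 ≡ 44 (mod 112)
  44^2 ≡ 44² = 1936 ≡ 32 (mod 112)
  44^4 ≡ 32² = 1024 ≡ 16 (mod 112)
  44^8 ≡ 16² = 256 ≡ 32 (mod 112)
  44^16 ≡ 32² = 1024 ≡ 16 (mod 112)
  44^32 ≡ 16² = 256 ≡ 32 (mod 112)
  44^64 ≡ 32² = 1024 ≡ 16 (mod 112)
  44^128 ≡ 16² = 256 ≡ 32 (mod 112)
198 = 128 + 64 + 4 + 2, so 44^198 = 44^128 × 44^64 × 44^4 × 44^2 ≡ 32 × 16 × 16 × 32 (mod 112)
Multiplying step by step:
  32 × 16 = 512 ≡ 64 (mod 112)
  64 × 16 = 1024 ≡ 16 (mod 112)
  16 × 32 = 512 ≡ 64 (mod 112)
Result: 44^198 ≡ 64 (mod 112)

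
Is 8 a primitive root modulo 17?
No

To verify, check if 8^(16/q) ≢ 1 (mod 17) for each prime divisor q of 16
Divisors of 16 = 16: [1, 2, 4, 8, 16]
  8^(16/2) = 8^8 ≡ 1 (mod 17)
Conclusion: 8 is not a primitive root modulo 17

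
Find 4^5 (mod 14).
5 = 4 + 1 (binary 101). Repeated squaring mod 14: 4^1 ≡ 4; 4^2 ≡ 4² = 16 ≡ 2; 4^4 ≡ 2² = 4 ≡ 4. Multiply: 4^5 = 4^4 × 4^1 ≡ 4 × 4 (mod 14): 4 × 4 = 16 ≡ 2. So 4^5 ≡ 2 (mod 14).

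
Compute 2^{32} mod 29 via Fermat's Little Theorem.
16

By Fermat's Little Theorem, a^(p-1) ≡ 1 (mod p) for prime p and gcd(a, p) = 1
Here p = 29, so 2^28 ≡ 1 (mod 29)
We can reduce the exponent: 32 mod 28 = 4
So 2^32 ≡ 2^4 (mod 29)
Computing: 2^4 mod 29 = 16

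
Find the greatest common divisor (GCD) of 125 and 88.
1

Using the Euclidean algorithm:
125 = 1 × 88 + 37
88 = 2 × 37 + 14
37 = 2 × 14 + 9
14 = 1 × 9 + 5
9 = 1 × 5 + 4
5 = 1 × 4 + 1
4 = 4 × 1 + 0

GCD(125, 88) = 1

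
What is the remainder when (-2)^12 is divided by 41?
Using repeated squaring. (-2) ≡ 39 (mod 41). 12 = 8 + 4 (binary 1100). Repeated squaring mod 41: 39^1 ≡ 39; 39^2 ≡ 39² = 1521 ≡ 4; 39^4 ≡ 4² = 16 ≡ 16; 39^8 ≡ 16² = 256 ≡ 10. Multiply: (-2)^12 ≡ 39^8 × 39^4 ≡ 10 × 16 (mod 41): 10 × 16 = 160 ≡ 37. So (-2)^12 ≡ 37 (mod 41).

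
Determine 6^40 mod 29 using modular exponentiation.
Using Fermat: 6^{28} ≡ 1 (mod 29). 40 ≡ 12 (mod 28). So 6^{40} ≡ 6^{12} ≡ 25 (mod 29)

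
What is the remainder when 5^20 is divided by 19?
Using Fermat: 5^{18} ≡ 1 (mod 19). 20 ≡ 2 (mod 18). So 5^{20} ≡ 5^{2} ≡ 6 (mod 19)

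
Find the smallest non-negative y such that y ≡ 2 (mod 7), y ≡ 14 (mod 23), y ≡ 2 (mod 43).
1808

Using the Chinese Remainder Theorem:
M = product of moduli = 6923
For equation 1: M_1 = 989, 989 ≡ 2 (mod 7), inverse of 989 mod 7 is 4 (check: 2 × 4 = 8 ≡ 1 (mod 7))
For equation 2: M_2 = 301, 301 ≡ 2 (mod 23), inverse of 301 mod 23 is 12 (check: 2 × 12 = 24 ≡ 1 (mod 23))
For equation 3: M_3 = 161, 161 ≡ 32 (mod 43), inverse of 161 mod 43 is 39 (check: 32 × 39 = 1248 ≡ 1 (mod 43))
Combine: y ≡ Σ r_i×M_i×(M_i⁻¹ mod m_i) = 2×989×4 + 14×301×12 + 2×161×39 = 7912 + 50568 + 12558 = 71038
71038 mod 6923 = 1808
y ≡ 1808 (mod 6923)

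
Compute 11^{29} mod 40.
11

Using successive squaring:
Binary expansion of 29: 11101
Powers of 11 mod 40 (each is the square of the previous):
  11^1 ≡ 11 (mod 40)
  11^2 ≡ 11² = 121 ≡ 1 (mod 40)
  11^4 ≡ 1² = 1 ≡ 1 (mod 40)
  11^8 ≡ 1² = 1 ≡ 1 (mod 40)
  11^16 ≡ 1² = 1 ≡ 1 (mod 40)
29 = 16 + 8 + 4 + 1, so 11^29 = 11^16 × 11^8 × 11^4 × 11^1 ≡ 1 × 1 × 1 × 11 (mod 40)
Multiplying step by step:
  1 × 1 = 1 ≡ 1 (mod 40)
  1 × 1 = 1 ≡ 1 (mod 40)
  1 × 11 = 11 ≡ 11 (mod 40)
Result: 11^29 ≡ 11 (mod 40)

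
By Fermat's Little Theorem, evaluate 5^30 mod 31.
By Fermat's Little Theorem, 5^{30} ≡ 1 (mod 31) since 31 is prime and gcd(5, 31) = 1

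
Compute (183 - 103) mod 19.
4

(183 - 103) = 80
80 mod 19 = 4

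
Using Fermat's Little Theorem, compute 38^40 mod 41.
By Fermat's Little Theorem, 38^{40} ≡ 1 (mod 41) since 41 is prime and gcd(38, 41) = 1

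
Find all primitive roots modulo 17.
Primitive roots mod 17: {3, 5, 6, 7, 10, 11, 12, 14}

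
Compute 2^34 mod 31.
Using Fermat: 2^{30} ≡ 1 (mod 31). 34 ≡ 4 (mod 30). So 2^{34} ≡ 2^{4} ≡ 16 (mod 31)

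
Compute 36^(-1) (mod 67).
36^(-1) ≡ 54 (mod 67). Verification: 36 × 54 = 1944 ≡ 1 (mod 67)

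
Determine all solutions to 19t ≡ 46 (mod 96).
58

Since gcd(19, 96) = 1 divides 46, a solution exists.
Multiply both sides by the inverse of 19 mod 96:
  19^(-1) mod 96 = 91
  x ≡ 91 × 46 ≡ 4186 ≡ 58 (mod 96)
Verification: 19 × 58 = 1102 = 11 × 96 + 46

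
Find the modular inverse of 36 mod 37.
36^(-1) ≡ 36 (mod 37). Verification: 36 × 36 = 1296 ≡ 1 (mod 37)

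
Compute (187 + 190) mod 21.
20

(187 + 190) = 377
377 mod 21 = 20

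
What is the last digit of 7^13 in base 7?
Using repeated squaring. 7 ≡ 0 (mod 7). 13 = 8 + 4 + 1 (binary 1101). Repeated squaring mod 7: 0^1 ≡ 0; 0^2 ≡ 0² = 0 ≡ 0; 0^4 ≡ 0² = 0 ≡ 0; 0^8 ≡ 0² = 0 ≡ 0. Multiply: 7^13 ≡ 0^8 × 0^4 × 0^1 ≡ 0 × 0 × 0 (mod 7): 0 × 0 = 0 ≡ 0; 0 × 0 = 0 ≡ 0. So 7^13 ≡ 0 (mod 7).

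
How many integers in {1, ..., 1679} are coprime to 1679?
1584

Prime factorization: 1679 = 23 × 73
Using the formula φ(n) = n × Π(1 - 1/p) for each prime factor p:
φ(1679) = 1679 × (1 - 1/23) × (1 - 1/73)
φ(1679) = 1584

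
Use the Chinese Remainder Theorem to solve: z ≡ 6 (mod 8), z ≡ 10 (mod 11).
M = 8 × 11 = 88. M₁ = 11, y₁ ≡ 3 (mod 8). M₂ = 8, y₂ ≡ 7 (mod 11). z = 6×11×3 + 10×8×7 ≡ 54 (mod 88)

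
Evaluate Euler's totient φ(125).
100

Prime factorization: 125 = 5^3
Using the formula φ(n) = n × Π(1 - 1/p) for each prime factor p:
φ(125) = 125 × (1 - 1/5)
φ(125) = 100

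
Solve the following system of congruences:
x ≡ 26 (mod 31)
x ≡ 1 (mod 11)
243

Using the Chinese Remainder Theorem:
M = product of moduli = 341
For equation 1: M_1 = 11, 11 ≡ 11 (mod 31), inverse of 11 mod 31 is 17 (check: 11 × 17 = 187 ≡ 1 (mod 31))
For equation 2: M_2 = 31, 31 ≡ 9 (mod 11), inverse of 31 mod 11 is 5 (check: 9 × 5 = 45 ≡ 1 (mod 11))
Combine: x ≡ Σ r_i×M_i×(M_i⁻¹ mod m_i) = 26×11×17 + 1×31×5 = 4862 + 155 = 5017
5017 mod 341 = 243
x ≡ 243 (mod 341)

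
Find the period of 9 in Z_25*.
Powers of 9 mod 25: 9^1≡9, 9^2≡6, 9^3≡4, 9^4≡11, 9^5≡24, 9^6≡16, 9^7≡19, 9^8≡21, 9^9≡14, 9^10≡1. Order = 10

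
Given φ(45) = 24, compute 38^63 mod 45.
By Euler: 38^{24} ≡ 1 (mod 45) since gcd(38, 45) = 1. 63 = 2×24 + 15. So 38^{63} ≡ 38^{15} ≡ 17 (mod 45)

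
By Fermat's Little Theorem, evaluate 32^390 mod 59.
By Fermat: 32^{58} ≡ 1 (mod 59). 390 = 6×58 + 42. So 32^{390} ≡ 32^{42} ≡ 49 (mod 59)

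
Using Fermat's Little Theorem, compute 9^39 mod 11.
By Fermat: 9^{10} ≡ 1 (mod 11). 39 = 3×10 + 9. So 9^{39} ≡ 9^{9} ≡ 5 (mod 11)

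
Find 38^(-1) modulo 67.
30

Using Extended Euclidean Algorithm:
gcd(38, 67) = 1
Bezout coefficients: 38 × 30 + 67 × -17 = 1
So 38 × 30 ≡ 1 (mod 67)
The inverse is 30 mod 67 = 30
Verification: 38 × 30 = 1140 = 17 × 67 + 1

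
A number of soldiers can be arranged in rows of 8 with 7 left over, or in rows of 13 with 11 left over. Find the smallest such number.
M = 8 × 13 = 104. M₁ = 13, y₁ ≡ 5 (mod 8). M₂ = 8, y₂ ≡ 5 (mod 13). m = 7×13×5 + 11×8×5 ≡ 63 (mod 104). The smallest positive such number is 63.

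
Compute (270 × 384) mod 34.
14

(270 × 384) = 103680
103680 mod 34 = 14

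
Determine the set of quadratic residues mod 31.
QRs mod 31: {1, 2, 4, 5, 7, 8, 9, 10, 14, 16, 18, 19, 20, 25, 28}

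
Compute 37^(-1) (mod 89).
37^(-1) ≡ 77 (mod 89). Verification: 37 × 77 = 2849 ≡ 1 (mod 89)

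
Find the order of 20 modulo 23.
Powers of 20 mod 23: 20^1≡20, 20^2≡9, 20^3≡19, 20^4≡12, 20^5≡10, 20^6≡16, 20^7≡21, 20^8≡6, 20^9≡5, 20^10≡8, 20^11≡22, 20^12≡3, 20^13≡14, 20^14≡4, 20^15≡11, 20^16≡13, 20^17≡7, 20^18≡2, 20^19≡17, 20^20≡18, 20^21≡15, 20^22≡1. Order = 22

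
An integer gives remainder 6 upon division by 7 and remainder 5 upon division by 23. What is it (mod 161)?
M = 7 × 23 = 161. M₁ = 23, y₁ ≡ 4 (mod 7). M₂ = 7, y₂ ≡ 10 (mod 23). r = 6×23×4 + 5×7×10 ≡ 97 (mod 161). The smallest positive such number is 97.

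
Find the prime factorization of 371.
7 × 53

Divide by primes starting from smallest:
371 ÷ 7 = 53
53 ÷ 53 = 1

371 = 7 × 53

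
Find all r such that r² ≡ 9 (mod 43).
The square roots of 9 mod 43 are 40 and 3. Verify: 40² = 1600 ≡ 9 (mod 43)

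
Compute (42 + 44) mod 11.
9

(42 + 44) = 86
86 mod 11 = 9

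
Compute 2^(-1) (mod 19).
2^(-1) ≡ 10 (mod 19). Verification: 2 × 10 = 20 ≡ 1 (mod 19)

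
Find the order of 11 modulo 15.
Powers of 11 mod 15: 11^1≡11, 11^2≡1. Order = 2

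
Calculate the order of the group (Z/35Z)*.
24

Prime factorization: 35 = 5 × 7
Using the formula φ(n) = n × Π(1 - 1/p) for each prime factor p:
φ(35) = 35 × (1 - 1/5) × (1 - 1/7)
φ(35) = 24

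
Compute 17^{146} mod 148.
141

Using successive squaring:
Binary expansion of 146: 10010010
Powers of 17 mod 148 (each is the square of the previous):
  17^1 ≡ 17 (mod 148)
  17^2 ≡ 17² = 289 ≡ 141 (mod 148)
  17^4 ≡ 141² = 19881 ≡ 49 (mod 148)
  17^8 ≡ 49² = 2401 ≡ 33 (mod 148)
  17^16 ≡ 33² = 1089 ≡ 53 (mod 148)
  17^32 ≡ 53² = 2809 ≡ 145 (mod 148)
  17^64 ≡ 145² = 21025 ≡ 9 (mod 148)
  17^128 ≡ 9² = 81 ≡ 81 (mod 148)
146 = 128 + 16 + 2, so 17^146 = 17^128 × 17^16 × 17^2 ≡ 81 × 53 × 141 (mod 148)
Multiplying step by step:
  81 × 53 = 4293 ≡ 1 (mod 148)
  1 × 141 = 141 ≡ 141 (mod 148)
Result: 17^146 ≡ 141 (mod 148)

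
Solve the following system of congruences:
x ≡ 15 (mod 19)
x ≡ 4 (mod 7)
53

Using the Chinese Remainder Theorem:
M = product of moduli = 133
For equation 1: M_1 = 7, 7 ≡ 7 (mod 19), inverse of 7 mod 19 is 11 (check: 7 × 11 = 77 ≡ 1 (mod 19))
For equation 2: M_2 = 19, 19 ≡ 5 (mod 7), inverse of 19 mod 7 is 3 (check: 5 × 3 = 15 ≡ 1 (mod 7))
Combine: x ≡ Σ r_i×M_i×(M_i⁻¹ mod m_i) = 15×7×11 + 4×19×3 = 1155 + 228 = 1383
1383 mod 133 = 53
x ≡ 53 (mod 133)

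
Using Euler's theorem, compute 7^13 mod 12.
By Euler: 7^{4} ≡ 1 (mod 12) since gcd(7, 12) = 1. 13 = 3×4 + 1. So 7^{13} ≡ 7^{1} ≡ 7 (mod 12)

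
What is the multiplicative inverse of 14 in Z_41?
3

Using Extended Euclidean Algorithm:
gcd(14, 41) = 1
Bezout coefficients: 14 × 3 + 41 × -1 = 1
So 14 × 3 ≡ 1 (mod 41)
The inverse is 3 mod 41 = 3
Verification: 14 × 3 = 42 = 1 × 41 + 1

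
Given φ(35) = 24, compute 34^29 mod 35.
By Euler: 34^{24} ≡ 1 (mod 35) since gcd(34, 35) = 1. 29 = 1×24 + 5. So 34^{29} ≡ 34^{5} ≡ 34 (mod 35)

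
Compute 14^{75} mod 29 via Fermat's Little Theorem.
10

By Fermat's Little Theorem, a^(p-1) ≡ 1 (mod p) for prime p and gcd(a, p) = 1
Here p = 29, so 14^28 ≡ 1 (mod 29)
We can reduce the exponent: 75 mod 28 = 19
So 14^75 ≡ 14^19 (mod 29)
Computing: 14^19 mod 29 = 10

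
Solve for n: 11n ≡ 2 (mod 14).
4

Since gcd(11, 14) = 1 divides 2, a solution exists.
Multiply both sides by the inverse of 11 mod 14:
  11^(-1) mod 14 = 9
  x ≡ 9 × 2 ≡ 18 ≡ 4 (mod 14)
Verification: 11 × 4 = 44 = 3 × 14 + 2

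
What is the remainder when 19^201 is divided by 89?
Using Fermat: 19^{88} ≡ 1 (mod 89). 201 ≡ 25 (mod 88). So 19^{201} ≡ 19^{25} ≡ 63 (mod 89)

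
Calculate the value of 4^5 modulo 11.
5 = 4 + 1 (binary 101). Repeated squaring mod 11: 4^1 ≡ 4; 4^2 ≡ 4² = 16 ≡ 5; 4^4 ≡ 5² = 25 ≡ 3. Multiply: 4^5 = 4^4 × 4^1 ≡ 3 × 4 (mod 11): 3 × 4 = 12 ≡ 1. So 4^5 ≡ 1 (mod 11).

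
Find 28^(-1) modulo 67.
12

Using Extended Euclidean Algorithm:
gcd(28, 67) = 1
Bezout coefficients: 28 × 12 + 67 × -5 = 1
So 28 × 12 ≡ 1 (mod 67)
The inverse is 12 mod 67 = 12
Verification: 28 × 12 = 336 = 5 × 67 + 1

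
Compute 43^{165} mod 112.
43

Using successive squaring:
Binary expansion of 165: 10100101
Powers of 43 mod 112 (each is the square of the previous):
  43^1 ≡ 43 (mod 112)
  43^2 ≡ 43² = 1849 ≡ 57 (mod 112)
  43^4 ≡ 57² = 3249 ≡ 1 (mod 112)
  43^8 ≡ 1² = 1 ≡ 1 (mod 112)
  43^16 ≡ 1² = 1 ≡ 1 (mod 112)
  43^32 ≡ 1² = 1 ≡ 1 (mod 112)
  43^64 ≡ 1² = 1 ≡ 1 (mod 112)
  43^128 ≡ 1² = 1 ≡ 1 (mod 112)
165 = 128 + 32 + 4 + 1, so 43^165 = 43^128 × 43^32 × 43^4 × 43^1 ≡ 1 × 1 × 1 × 43 (mod 112)
Multiplying step by step:
  1 × 1 = 1 ≡ 1 (mod 112)
  1 × 1 = 1 ≡ 1 (mod 112)
  1 × 43 = 43 ≡ 43 (mod 112)
Result: 43^165 ≡ 43 (mod 112)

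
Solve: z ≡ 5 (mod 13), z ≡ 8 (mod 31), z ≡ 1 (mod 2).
M = 13 × 31 × 2 = 806. M₁ = 62, y₁ ≡ 4 (mod 13). M₂ = 26, y₂ ≡ 6 (mod 31). M₃ = 403, y₃ ≡ 1 (mod 2). z = 5×62×4 + 8×26×6 + 1×403×1 ≡ 473 (mod 806)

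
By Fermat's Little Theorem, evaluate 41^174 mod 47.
By Fermat: 41^{46} ≡ 1 (mod 47). 174 = 3×46 + 36. So 41^{174} ≡ 41^{36} ≡ 34 (mod 47)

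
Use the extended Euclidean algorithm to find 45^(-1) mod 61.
Extended GCD: 45(19) + 61(-14) = 1. So 45^(-1) ≡ 19 ≡ 19 (mod 61). Verify: 45 × 19 = 855 ≡ 1 (mod 61)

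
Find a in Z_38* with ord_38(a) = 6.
27 has order 6 mod 38 since 27^{6} ≡ 1 (mod 38) and no smaller power works.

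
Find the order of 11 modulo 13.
Powers of 11 mod 13: 11^1≡11, 11^2≡4, 11^3≡5, 11^4≡3, 11^5≡7, 11^6≡12, 11^7≡2, 11^8≡9, 11^9≡8, 11^10≡10, 11^11≡6, 11^12≡1. Order = 12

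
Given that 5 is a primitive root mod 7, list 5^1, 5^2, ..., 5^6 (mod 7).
g^1, g^2, ..., g^{6} mod 7: {5, 4, 6, 2, 3, 1}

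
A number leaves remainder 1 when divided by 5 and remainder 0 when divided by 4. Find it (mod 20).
M = 5 × 4 = 20. M₁ = 4, y₁ ≡ 4 (mod 5). M₂ = 5, y₂ ≡ 1 (mod 4). t = 1×4×4 + 0×5×1 ≡ 16 (mod 20)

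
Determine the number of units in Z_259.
216

Prime factorization: 259 = 7 × 37
Using the formula φ(n) = n × Π(1 - 1/p) for each prime factor p:
φ(259) = 259 × (1 - 1/7) × (1 - 1/37)
φ(259) = 216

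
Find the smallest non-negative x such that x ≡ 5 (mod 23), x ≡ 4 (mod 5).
74

Using the Chinese Remainder Theorem:
M = product of moduli = 115
For equation 1: M_1 = 5, 5 ≡ 5 (mod 23), inverse of 5 mod 23 is 14 (check: 5 × 14 = 70 ≡ 1 (mod 23))
For equation 2: M_2 = 23, 23 ≡ 3 (mod 5), inverse of 23 mod 5 is 2 (check: 3 × 2 = 6 ≡ 1 (mod 5))
Combine: x ≡ Σ r_i×M_i×(M_i⁻¹ mod m_i) = 5×5×14 + 4×23×2 = 350 + 184 = 534
534 mod 115 = 74
x ≡ 74 (mod 115)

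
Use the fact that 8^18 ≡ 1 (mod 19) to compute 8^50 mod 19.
By Fermat: 8^{18} ≡ 1 (mod 19). 50 = 2×18 + 14. So 8^{50} ≡ 8^{14} ≡ 7 (mod 19)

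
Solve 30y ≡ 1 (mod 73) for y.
56

Using Extended Euclidean Algorithm:
gcd(30, 73) = 1
Bezout coefficients: 30 × -17 + 73 × 7 = 1
So 30 × -17 ≡ 1 (mod 73)
The inverse is -17 mod 73 = 56
Verification: 30 × 56 = 1680 = 23 × 73 + 1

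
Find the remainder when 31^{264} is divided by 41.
By Fermat: 31^{40} ≡ 1 (mod 41). 264 = 6×40 + 24. So 31^{264} ≡ 31^{24} ≡ 37 (mod 41)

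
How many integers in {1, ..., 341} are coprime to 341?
300

Prime factorization: 341 = 11 × 31
Using the formula φ(n) = n × Π(1 - 1/p) for each prime factor p:
φ(341) = 341 × (1 - 1/11) × (1 - 1/31)
φ(341) = 300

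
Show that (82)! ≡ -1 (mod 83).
(82)! mod 83 = 82. Since this equals -1 (mod 83), Wilson confirms 83 is prime.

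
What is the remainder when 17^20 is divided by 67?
Using repeated squaring. 20 = 16 + 4 (binary 10100). Repeated squaring mod 67: 17^1 ≡ 17; 17^2 ≡ 17² = 289 ≡ 21; 17^4 ≡ 21² = 441 ≡ 39; 17^8 ≡ 39² = 1521 ≡ 47; 17^16 ≡ 47² = 2209 ≡ 65. Multiply: 17^20 = 17^16 × 17^4 ≡ 65 × 39 (mod 67): 65 × 39 = 2535 ≡ 56. So 17^20 ≡ 56 (mod 67).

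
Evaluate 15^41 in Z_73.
Using repeated squaring. 41 = 32 + 8 + 1 (binary 101001). Repeated squaring mod 73: 15^1 ≡ 15; 15^2 ≡ 15² = 225 ≡ 6; 15^4 ≡ 6² = 36 ≡ 36; 15^8 ≡ 36² = 1296 ≡ 55; 15^16 ≡ 55² = 3025 ≡ 32; 15^32 ≡ 32² = 1024 ≡ 2. Multiply: 15^41 = 15^32 × 15^8 × 15^1 ≡ 2 × 55 × 15 (mod 73): 2 × 55 = 110 ≡ 37; 37 × 15 = 555 ≡ 44. So 15^41 ≡ 44 (mod 73).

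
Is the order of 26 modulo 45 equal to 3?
No, the actual order is 2, not 3.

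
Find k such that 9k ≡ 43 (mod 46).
15

Since gcd(9, 46) = 1 divides 43, a solution exists.
Multiply both sides by the inverse of 9 mod 46:
  9^(-1) mod 46 = 41
  x ≡ 41 × 43 ≡ 1763 ≡ 15 (mod 46)
Verification: 9 × 15 = 135 = 2 × 46 + 43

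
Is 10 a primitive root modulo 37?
No

To verify, check if 10^(36/q) ≢ 1 (mod 37) for each prime divisor q of 36
Divisors of 36 = 36: [1, 2, 3, 4, 6, 9, 12, 18, 36]
  10^(36/2) = 10^18 ≡ 1 (mod 37)
  10^(36/3) = 10^12 ≡ 1 (mod 37)
Conclusion: 10 is not a primitive root modulo 37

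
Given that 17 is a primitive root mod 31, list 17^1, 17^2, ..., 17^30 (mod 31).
g^1, g^2, ..., g^{30} mod 31: {17, 10, 15, 7, 26, 8, 12, 18, 27, 25, 22, 2, 3, 20, 30, 14, 21, 16, 24, 5, 23, 19, 13, 4, 6, 9, 29, 28, 11, 1}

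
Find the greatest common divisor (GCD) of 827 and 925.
1

Using the Euclidean algorithm:
827 = 0 × 925 + 827
925 = 1 × 827 + 98
827 = 8 × 98 + 43
98 = 2 × 43 + 12
43 = 3 × 12 + 7
12 = 1 × 7 + 5
7 = 1 × 5 + 2
5 = 2 × 2 + 1
2 = 2 × 1 + 0

GCD(827, 925) = 1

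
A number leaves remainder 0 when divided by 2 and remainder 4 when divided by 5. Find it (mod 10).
M = 2 × 5 = 10. M₁ = 5, y₁ ≡ 1 (mod 2). M₂ = 2, y₂ ≡ 3 (mod 5). n = 0×5×1 + 4×2×3 ≡ 4 (mod 10)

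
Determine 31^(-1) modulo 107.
31^(-1) ≡ 38 (mod 107). Verification: 31 × 38 = 1178 ≡ 1 (mod 107)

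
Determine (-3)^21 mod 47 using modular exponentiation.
Using repeated squaring. (-3) ≡ 44 (mod 47). 21 = 16 + 4 + 1 (binary 10101). Repeated squaring mod 47: 44^1 ≡ 44; 44^2 ≡ 44² = 1936 ≡ 9; 44^4 ≡ 9² = 81 ≡ 34; 44^8 ≡ 34² = 1156 ≡ 28; 44^16 ≡ 28² = 784 ≡ 32. Multiply: (-3)^21 ≡ 44^16 × 44^4 × 44^1 ≡ 32 × 34 × 44 (mod 47): 32 × 34 = 1088 ≡ 7; 7 × 44 = 308 ≡ 26. So (-3)^21 ≡ 26 (mod 47).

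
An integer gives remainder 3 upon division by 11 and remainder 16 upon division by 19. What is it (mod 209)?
M = 11 × 19 = 209. M₁ = 19, y₁ ≡ 7 (mod 11). M₂ = 11, y₂ ≡ 7 (mod 19). z = 3×19×7 + 16×11×7 ≡ 168 (mod 209). The smallest positive such number is 168.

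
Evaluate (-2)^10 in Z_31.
(-2) ≡ 29 (mod 31). 10 = 8 + 2 (binary 1010). Repeated squaring mod 31: 29^1 ≡ 29; 29^2 ≡ 29² = 841 ≡ 4; 29^4 ≡ 4² = 16 ≡ 16; 29^8 ≡ 16² = 256 ≡ 8. Multiply: (-2)^10 ≡ 29^8 × 29^2 ≡ 8 × 4 (mod 31): 8 × 4 = 32 ≡ 1. So (-2)^10 ≡ 1 (mod 31).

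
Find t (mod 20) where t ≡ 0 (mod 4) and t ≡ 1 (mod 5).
M = 4 × 5 = 20. M₁ = 5, y₁ ≡ 1 (mod 4). M₂ = 4, y₂ ≡ 4 (mod 5). t = 0×5×1 + 1×4×4 ≡ 16 (mod 20)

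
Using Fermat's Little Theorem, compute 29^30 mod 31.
By Fermat's Little Theorem, 29^{30} ≡ 1 (mod 31) since 31 is prime and gcd(29, 31) = 1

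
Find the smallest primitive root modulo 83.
p - 1 = 82 has prime divisors 2, 41. h is a primitive root mod 83 iff h^(82/q) ≢ 1 (mod 83) for each such q.
h = 2: 2^41 ≡ 82, 2^2 ≡ 4 (mod 83); none is 1, so 2 has order 82 and is a primitive root.
The smallest primitive root mod 83 is g = 2.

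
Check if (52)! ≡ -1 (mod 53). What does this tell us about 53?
(52)! mod 53 = 52. Since this equals -1 (mod 53), Wilson confirms 53 is prime.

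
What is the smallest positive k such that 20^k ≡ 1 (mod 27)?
Powers of 20 mod 27: 20^1≡20, 20^2≡22, 20^3≡8, 20^4≡25, 20^5≡14, 20^6≡10, 20^7≡11, 20^8≡4, 20^9≡26, 20^10≡7, 20^11≡5, 20^12≡19, 20^13≡2, 20^14≡13, 20^15≡17, 20^16≡16, 20^17≡23, 20^18≡1. Order = 18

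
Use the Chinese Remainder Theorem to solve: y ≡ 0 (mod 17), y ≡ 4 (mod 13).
17

Using the Chinese Remainder Theorem:
M = product of moduli = 221
For equation 1: M_1 = 13, 13 ≡ 13 (mod 17), inverse of 13 mod 17 is 4 (check: 13 × 4 = 52 ≡ 1 (mod 17))
For equation 2: M_2 = 17, 17 ≡ 4 (mod 13), inverse of 17 mod 13 is 10 (check: 4 × 10 = 40 ≡ 1 (mod 13))
Combine: y ≡ Σ r_i×M_i×(M_i⁻¹ mod m_i) = 0×13×4 + 4×17×10 = 0 + 680 = 680
680 mod 221 = 17
y ≡ 17 (mod 221)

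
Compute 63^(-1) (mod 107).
17

Using Extended Euclidean Algorithm:
gcd(63, 107) = 1
Bezout coefficients: 63 × 17 + 107 × -10 = 1
So 63 × 17 ≡ 1 (mod 107)
The inverse is 17 mod 107 = 17
Verification: 63 × 17 = 1071 = 10 × 107 + 1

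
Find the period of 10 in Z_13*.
Powers of 10 mod 13: 10^1≡10, 10^2≡9, 10^3≡12, 10^4≡3, 10^5≡4, 10^6≡1. Order = 6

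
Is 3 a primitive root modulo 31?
p - 1 = 30 has prime divisors 2, 3, 5. Check 3^(30/q) mod 31 for each: 3^(30/2) = 3^15 ≡ 30, 3^(30/3) = 3^10 ≡ 25, 3^(30/5) = 3^6 ≡ 16 (mod 31). None of these is 1, so 3 has order 30 = φ(31), so it is a primitive root mod 31.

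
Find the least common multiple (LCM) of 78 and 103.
8034

First find GCD(78, 103) using the Euclidean algorithm:
78 = 0 × 103 + 78
103 = 1 × 78 + 25
78 = 3 × 25 + 3
25 = 8 × 3 + 1
3 = 3 × 1 + 0
GCD(78, 103) = 1

LCM formula: LCM(a, b) = (a × b) / GCD(a, b)
LCM(78, 103) = (78 × 103) / 1
LCM(78, 103) = 8034 / 1
LCM(78, 103) = 8034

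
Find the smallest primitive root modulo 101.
2

A primitive root g modulo p has order p-1 = 100
Prime divisors of 100: [2, 5]
g is a primitive root iff g^(100/q) ≢ 1 (mod 101) for each prime divisor q
Testing small values:
  g = 2: 2^50 ≡ 100, 2^20 ≡ 95 (mod 101) → none is 1, primitive root!
The smallest primitive root is 2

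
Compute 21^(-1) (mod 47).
21^(-1) ≡ 9 (mod 47). Verification: 21 × 9 = 189 ≡ 1 (mod 47)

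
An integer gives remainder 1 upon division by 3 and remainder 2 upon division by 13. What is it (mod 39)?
M = 3 × 13 = 39. M₁ = 13, y₁ ≡ 1 (mod 3). M₂ = 3, y₂ ≡ 9 (mod 13). m = 1×13×1 + 2×3×9 ≡ 28 (mod 39). The smallest positive such number is 28.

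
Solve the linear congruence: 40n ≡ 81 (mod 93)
9

Since gcd(40, 93) = 1 divides 81, a solution exists.
Multiply both sides by the inverse of 40 mod 93:
  40^(-1) mod 93 = 7
  x ≡ 7 × 81 ≡ 567 ≡ 9 (mod 93)
Verification: 40 × 9 = 360 = 3 × 93 + 81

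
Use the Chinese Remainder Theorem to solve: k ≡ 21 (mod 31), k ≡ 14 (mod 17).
269

Using the Chinese Remainder Theorem:
M = product of moduli = 527
For equation 1: M_1 = 17, 17 ≡ 17 (mod 31), inverse of 17 mod 31 is 11 (check: 17 × 11 = 187 ≡ 1 (mod 31))
For equation 2: M_2 = 31, 31 ≡ 14 (mod 17), inverse of 31 mod 17 is 11 (check: 14 × 11 = 154 ≡ 1 (mod 17))
Combine: k ≡ Σ r_i×M_i×(M_i⁻¹ mod m_i) = 21×17×11 + 14×31×11 = 3927 + 4774 = 8701
8701 mod 527 = 269
k ≡ 269 (mod 527)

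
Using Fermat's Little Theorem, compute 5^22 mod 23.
By Fermat's Little Theorem, 5^{22} ≡ 1 (mod 23) since 23 is prime and gcd(5, 23) = 1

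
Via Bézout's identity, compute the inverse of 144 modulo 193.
Extended GCD: 144(63) + 193(-47) = 1. So 144^(-1) ≡ 63 ≡ 63 (mod 193). Verify: 144 × 63 = 9072 ≡ 1 (mod 193)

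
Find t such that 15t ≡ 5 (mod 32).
11

Since gcd(15, 32) = 1 divides 5, a solution exists.
Multiply both sides by the inverse of 15 mod 32:
  15^(-1) mod 32 = 15
  x ≡ 15 × 5 ≡ 75 ≡ 11 (mod 32)
Verification: 15 × 11 = 165 = 5 × 32 + 5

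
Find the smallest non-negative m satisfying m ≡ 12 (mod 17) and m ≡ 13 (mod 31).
M = 17 × 31 = 527. M₁ = 31, y₁ ≡ 11 (mod 17). M₂ = 17, y₂ ≡ 11 (mod 31). m = 12×31×11 + 13×17×11 ≡ 199 (mod 527)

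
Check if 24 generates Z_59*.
p - 1 = 58 has prime divisors 2, 29. Check 24^(58/q) mod 59 for each: 24^(58/2) = 24^29 ≡ 58, 24^(58/29) = 24^2 ≡ 45 (mod 59). None of these is 1, so 24 has order 58 = φ(59), so it is a primitive root mod 59.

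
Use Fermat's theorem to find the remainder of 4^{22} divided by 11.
5

By Fermat's Little Theorem, a^(p-1) ≡ 1 (mod p) for prime p and gcd(a, p) = 1
Here p = 11, so 4^10 ≡ 1 (mod 11)
We can reduce the exponent: 22 mod 10 = 2
So 4^22 ≡ 4^2 (mod 11)
Computing: 4^2 mod 11 = 5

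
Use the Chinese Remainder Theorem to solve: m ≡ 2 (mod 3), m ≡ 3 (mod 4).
M = 3 × 4 = 12. M₁ = 4, y₁ ≡ 1 (mod 3). M₂ = 3, y₂ ≡ 3 (mod 4). m = 2×4×1 + 3×3×3 ≡ 11 (mod 12)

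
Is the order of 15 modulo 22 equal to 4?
No, the actual order is 5, not 4.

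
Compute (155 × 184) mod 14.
2

(155 × 184) = 28520
28520 mod 14 = 2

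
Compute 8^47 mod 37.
Using Fermat: 8^{36} ≡ 1 (mod 37). 47 ≡ 11 (mod 36). So 8^{47} ≡ 8^{11} ≡ 14 (mod 37)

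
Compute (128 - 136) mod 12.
4

(128 - 136) = -8
-8 mod 12 = 4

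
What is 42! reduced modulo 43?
By Wilson's theorem, (42)! ≡ -1 ≡ 42 (mod 43)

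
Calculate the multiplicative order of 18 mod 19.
Powers of 18 mod 19: 18^1≡18, 18^2≡1. Order = 2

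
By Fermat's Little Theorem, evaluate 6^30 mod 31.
By Fermat's Little Theorem, 6^{30} ≡ 1 (mod 31) since 31 is prime and gcd(6, 31) = 1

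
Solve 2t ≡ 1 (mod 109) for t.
2^(-1) ≡ 55 (mod 109). Verification: 2 × 55 = 110 ≡ 1 (mod 109)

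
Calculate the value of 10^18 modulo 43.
Using repeated squaring. 18 = 16 + 2 (binary 10010). Repeated squaring mod 43: 10^1 ≡ 10; 10^2 ≡ 10² = 100 ≡ 14; 10^4 ≡ 14² = 196 ≡ 24; 10^8 ≡ 24² = 576 ≡ 17; 10^16 ≡ 17² = 289 ≡ 31. Multiply: 10^18 = 10^16 × 10^2 ≡ 31 × 14 (mod 43): 31 × 14 = 434 ≡ 4. So 10^18 ≡ 4 (mod 43).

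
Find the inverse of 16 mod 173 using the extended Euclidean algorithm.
Extended GCD: 16(-54) + 173(5) = 1. So 16^(-1) ≡ 119 ≡ 119 (mod 173). Verify: 16 × 119 = 1904 ≡ 1 (mod 173)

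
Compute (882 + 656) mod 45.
8

(882 + 656) = 1538
1538 mod 45 = 8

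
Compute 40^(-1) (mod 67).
40^(-1) ≡ 62 (mod 67). Verification: 40 × 62 = 2480 ≡ 1 (mod 67)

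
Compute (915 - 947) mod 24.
16

(915 - 947) = -32
-32 mod 24 = 16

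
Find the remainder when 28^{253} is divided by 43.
By Fermat: 28^{42} ≡ 1 (mod 43). 253 = 6×42 + 1. So 28^{253} ≡ 28^{1} ≡ 28 (mod 43)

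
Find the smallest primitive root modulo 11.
p - 1 = 10 has prime divisors 2, 5. h is a primitive root mod 11 iff h^(10/q) ≢ 1 (mod 11) for each such q.
h = 2: 2^5 ≡ 10, 2^2 ≡ 4 (mod 11); none is 1, so 2 has order 10 and is a primitive root.
The smallest primitive root mod 11 is g = 2.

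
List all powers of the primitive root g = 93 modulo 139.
g^1, g^2, ..., g^{138} mod 139: {93, 31, 103, 127, 135, 45, 15, 5, 48, 16, 98, 79, 119, 86, 75, 25, 101, 80, 73, 117, 39, 13, 97, 125, 88, 122, 87, 29, 56, 65, 68, 69, 23, 54, 18, 6, 2, 47, 62, 67, 115, 131, 90, 30, 10, 96, 32, 57, 19, 99, 33, 11, 50, 63, 21, 7, 95, 78, 26, 55, 111, 37, 105, 35, 58, 112, 130, 136, 138, 46, 108, 36, 12, 4, 94, 124, 134, 91, 123, 41, 60, 20, 53, 64, 114, 38, 59, 66, 22, 100, 126, 42, 14, 51, 17, 52, 110, 83, 74, 71, 70, 116, 85, 121, 133, 137, 92, 77, 72, 24, 8, 49, 109, 129, 43, 107, 82, 120, 40, 106, 128, 89, 76, 118, 132, 44, 61, 113, 84, 28, 102, 34, 104, 81, 27, 9, 3, 1}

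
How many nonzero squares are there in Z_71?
For prime 71, there are (p-1)/2 = (71-1)/2 = 35 quadratic residues (excluding 0).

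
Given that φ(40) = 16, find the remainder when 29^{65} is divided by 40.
By Euler: 29^{16} ≡ 1 (mod 40) since gcd(29, 40) = 1. 65 = 4×16 + 1. So 29^{65} ≡ 29^{1} ≡ 29 (mod 40)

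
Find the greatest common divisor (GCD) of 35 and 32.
1

Using the Euclidean algorithm:
35 = 1 × 32 + 3
32 = 10 × 3 + 2
3 = 1 × 2 + 1
2 = 2 × 1 + 0

GCD(35, 32) = 1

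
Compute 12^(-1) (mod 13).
12^(-1) ≡ 12 (mod 13). Verification: 12 × 12 = 144 ≡ 1 (mod 13)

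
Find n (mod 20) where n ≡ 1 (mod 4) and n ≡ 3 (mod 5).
M = 4 × 5 = 20. M₁ = 5, y₁ ≡ 1 (mod 4). M₂ = 4, y₂ ≡ 4 (mod 5). n = 1×5×1 + 3×4×4 ≡ 13 (mod 20)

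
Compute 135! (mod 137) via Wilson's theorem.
(136)! = (135)! × (136) ≡ -1 (mod 137). So (135)! ≡ -1 × (136)^(-1) ≡ (-1)×(-1) = 1 (mod 137)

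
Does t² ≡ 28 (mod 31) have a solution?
By Euler's criterion: 28^{15} ≡ 1 (mod 31). Since this equals 1, 28 is a QR.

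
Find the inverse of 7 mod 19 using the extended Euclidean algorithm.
Extended GCD: 7(-8) + 19(3) = 1. So 7^(-1) ≡ 11 ≡ 11 (mod 19). Verify: 7 × 11 = 77 ≡ 1 (mod 19)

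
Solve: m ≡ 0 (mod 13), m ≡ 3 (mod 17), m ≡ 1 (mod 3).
M = 13 × 17 × 3 = 663. M₁ = 51, y₁ ≡ 12 (mod 13). M₂ = 39, y₂ ≡ 7 (mod 17). M₃ = 221, y₃ ≡ 2 (mod 3). m = 0×51×12 + 3×39×7 + 1×221×2 ≡ 598 (mod 663)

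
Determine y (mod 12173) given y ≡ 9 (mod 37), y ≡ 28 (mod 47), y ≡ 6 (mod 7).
8112

Using the Chinese Remainder Theorem:
M = product of moduli = 12173
For equation 1: M_1 = 329, 329 ≡ 33 (mod 37), inverse of 329 mod 37 is 9 (check: 33 × 9 = 297 ≡ 1 (mod 37))
For equation 2: M_2 = 259, 259 ≡ 24 (mod 47), inverse of 259 mod 47 is 2 (check: 24 × 2 = 48 ≡ 1 (mod 47))
For equation 3: M_3 = 1739, 1739 ≡ 3 (mod 7), inverse of 1739 mod 7 is 5 (check: 3 × 5 = 15 ≡ 1 (mod 7))
Combine: y ≡ Σ r_i×M_i×(M_i⁻¹ mod m_i) = 9×329×9 + 28×259×2 + 6×1739×5 = 26649 + 14504 + 52170 = 93323
93323 mod 12173 = 8112
y ≡ 8112 (mod 12173)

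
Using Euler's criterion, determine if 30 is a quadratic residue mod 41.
By Euler's criterion: 30^{20} ≡ 40 (mod 41). Since this equals -1 (≡ 40), 30 is not a QR.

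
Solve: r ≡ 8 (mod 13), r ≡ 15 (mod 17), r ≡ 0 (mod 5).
M = 13 × 17 × 5 = 1105. M₁ = 85, y₁ ≡ 2 (mod 13). M₂ = 65, y₂ ≡ 11 (mod 17). M₃ = 221, y₃ ≡ 1 (mod 5). r = 8×85×2 + 15×65×11 + 0×221×1 ≡ 1035 (mod 1105)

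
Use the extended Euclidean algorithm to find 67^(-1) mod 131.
Extended GCD: 67(-43) + 131(22) = 1. So 67^(-1) ≡ 88 ≡ 88 (mod 131). Verify: 67 × 88 = 5896 ≡ 1 (mod 131)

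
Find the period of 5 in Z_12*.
Powers of 5 mod 12: 5^1≡5, 5^2≡1. Order = 2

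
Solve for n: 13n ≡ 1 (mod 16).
5

Since gcd(13, 16) = 1 divides 1, a solution exists.
Multiply both sides by the inverse of 13 mod 16:
  13^(-1) mod 16 = 5
  x ≡ 5 × 1 ≡ 5 ≡ 5 (mod 16)
Verification: 13 × 5 = 65 = 4 × 16 + 1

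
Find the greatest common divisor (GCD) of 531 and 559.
1

Using the Euclidean algorithm:
531 = 0 × 559 + 531
559 = 1 × 531 + 28
531 = 18 × 28 + 27
28 = 1 × 27 + 1
27 = 27 × 1 + 0

GCD(531, 559) = 1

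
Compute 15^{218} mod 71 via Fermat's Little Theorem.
4

By Fermat's Little Theorem, a^(p-1) ≡ 1 (mod p) for prime p and gcd(a, p) = 1
Here p = 71, so 15^70 ≡ 1 (mod 71)
We can reduce the exponent: 218 mod 70 = 8
So 15^218 ≡ 15^8 (mod 71)
Computing: 15^8 mod 71 = 4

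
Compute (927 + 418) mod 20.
5

(927 + 418) = 1345
1345 mod 20 = 5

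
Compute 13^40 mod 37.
Using Fermat: 13^{36} ≡ 1 (mod 37). 40 ≡ 4 (mod 36). So 13^{40} ≡ 13^{4} ≡ 34 (mod 37)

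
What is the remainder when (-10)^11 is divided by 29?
Using repeated squaring. (-10) ≡ 19 (mod 29). 11 = 8 + 2 + 1 (binary 1011). Repeated squaring mod 29: 19^1 ≡ 19; 19^2 ≡ 19² = 361 ≡ 13; 19^4 ≡ 13² = 169 ≡ 24; 19^8 ≡ 24² = 576 ≡ 25. Multiply: (-10)^11 ≡ 19^8 × 19^2 × 19^1 ≡ 25 × 13 × 19 (mod 29): 25 × 13 = 325 ≡ 6; 6 × 19 = 114 ≡ 27. So (-10)^11 ≡ 27 (mod 29).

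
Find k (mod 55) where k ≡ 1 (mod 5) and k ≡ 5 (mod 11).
M = 5 × 11 = 55. M₁ = 11, y₁ ≡ 1 (mod 5). M₂ = 5, y₂ ≡ 9 (mod 11). k = 1×11×1 + 5×5×9 ≡ 16 (mod 55)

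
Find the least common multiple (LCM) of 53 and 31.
1643

First find GCD(53, 31) using the Euclidean algorithm:
53 = 1 × 31 + 22
31 = 1 × 22 + 9
22 = 2 × 9 + 4
9 = 2 × 4 + 1
4 = 4 × 1 + 0
GCD(53, 31) = 1

LCM formula: LCM(a, b) = (a × b) / GCD(a, b)
LCM(53, 31) = (53 × 31) / 1
LCM(53, 31) = 1643 / 1
LCM(53, 31) = 1643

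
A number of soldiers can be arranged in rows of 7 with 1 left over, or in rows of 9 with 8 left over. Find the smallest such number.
M = 7 × 9 = 63. M₁ = 9, y₁ ≡ 4 (mod 7). M₂ = 7, y₂ ≡ 4 (mod 9). y = 1×9×4 + 8×7×4 ≡ 8 (mod 63). The smallest positive such number is 8.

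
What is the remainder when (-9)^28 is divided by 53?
Using repeated squaring. (-9) ≡ 44 (mod 53). 28 = 16 + 8 + 4 (binary 11100). Repeated squaring mod 53: 44^1 ≡ 44; 44^2 ≡ 44² = 1936 ≡ 28; 44^4 ≡ 28² = 784 ≡ 42; 44^8 ≡ 42² = 1764 ≡ 15; 44^16 ≡ 15² = 225 ≡ 13. Multiply: (-9)^28 ≡ 44^16 × 44^8 × 44^4 ≡ 13 × 15 × 42 (mod 53): 13 × 15 = 195 ≡ 36; 36 × 42 = 1512 ≡ 28. So (-9)^28 ≡ 28 (mod 53).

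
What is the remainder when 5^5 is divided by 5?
5 ≡ 0 (mod 5). 5 = 4 + 1 (binary 101). Repeated squaring mod 5: 0^1 ≡ 0; 0^2 ≡ 0² = 0 ≡ 0; 0^4 ≡ 0² = 0 ≡ 0. Multiply: 5^5 ≡ 0^4 × 0^1 ≡ 0 × 0 (mod 5): 0 × 0 = 0 ≡ 0. So 5^5 ≡ 0 (mod 5).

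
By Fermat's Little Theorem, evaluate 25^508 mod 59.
By Fermat: 25^{58} ≡ 1 (mod 59). 508 = 8×58 + 44. So 25^{508} ≡ 25^{44} ≡ 5 (mod 59)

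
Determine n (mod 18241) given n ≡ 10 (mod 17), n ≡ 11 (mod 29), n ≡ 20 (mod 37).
13525

Using the Chinese Remainder Theorem:
M = product of moduli = 18241
For equation 1: M_1 = 1073, 1073 ≡ 2 (mod 17), inverse of 1073 mod 17 is 9 (check: 2 × 9 = 18 ≡ 1 (mod 17))
For equation 2: M_2 = 629, 629 ≡ 20 (mod 29), inverse of 629 mod 29 is 16 (check: 20 × 16 = 320 ≡ 1 (mod 29))
For equation 3: M_3 = 493, 493 ≡ 12 (mod 37), inverse of 493 mod 37 is 34 (check: 12 × 34 = 408 ≡ 1 (mod 37))
Combine: n ≡ Σ r_i×M_i×(M_i⁻¹ mod m_i) = 10×1073×9 + 11×629×16 + 20×493×34 = 96570 + 110704 + 335240 = 542514
542514 mod 18241 = 13525
n ≡ 13525 (mod 18241)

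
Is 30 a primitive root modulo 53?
p - 1 = 52 has prime divisors 2, 13. Check 30^(52/q) mod 53 for each: 30^(52/2) = 30^26 ≡ 52, 30^(52/13) = 30^4 ≡ 1 (mod 53). Since 30^4 ≡ 1 (mod 53), the order of 30 divides 4 (in fact the order is 4) ≠ 52, so it is not a primitive root.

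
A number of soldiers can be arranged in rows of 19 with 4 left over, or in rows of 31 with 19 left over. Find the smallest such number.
M = 19 × 31 = 589. M₁ = 31, y₁ ≡ 8 (mod 19). M₂ = 19, y₂ ≡ 18 (mod 31). t = 4×31×8 + 19×19×18 ≡ 422 (mod 589). The smallest positive such number is 422.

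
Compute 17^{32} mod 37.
34

Using successive squaring:
Binary expansion of 32: 100000
Powers of 17 mod 37 (each is the square of the previous):
  17^1 ≡ 17 (mod 37)
  17^2 ≡ 17² = 289 ≡ 30 (mod 37)
  17^4 ≡ 30² = 900 ≡ 12 (mod 37)
  17^8 ≡ 12² = 144 ≡ 33 (mod 37)
  17^16 ≡ 33² = 1089 ≡ 16 (mod 37)
  17^32 ≡ 16² = 256 ≡ 34 (mod 37)
32 is a power of 2, so 17^32 is the last square: ≡ 34 (mod 37)
Result: 17^32 ≡ 34 (mod 37)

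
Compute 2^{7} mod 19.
14

Using successive squaring:
Binary expansion of 7: 111
Powers of 2 mod 19 (each is the square of the previous):
  2^1 ≡ 2 (mod 19)
  2^2 ≡ 2² = 4 ≡ 4 (mod 19)
  2^4 ≡ 4² = 16 ≡ 16 (mod 19)
7 = 4 + 2 + 1, so 2^7 = 2^4 × 2^2 × 2^1 ≡ 16 × 4 × 2 (mod 19)
Multiplying step by step:
  16 × 4 = 64 ≡ 7 (mod 19)
  7 × 2 = 14 ≡ 14 (mod 19)
Result: 2^7 ≡ 14 (mod 19)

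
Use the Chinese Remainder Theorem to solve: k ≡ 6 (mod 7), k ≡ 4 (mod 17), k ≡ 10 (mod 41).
174

Using the Chinese Remainder Theorem:
M = product of moduli = 4879
For equation 1: M_1 = 697, 697 ≡ 4 (mod 7), inverse of 697 mod 7 is 2 (check: 4 × 2 = 8 ≡ 1 (mod 7))
For equation 2: M_2 = 287, 287 ≡ 15 (mod 17), inverse of 287 mod 17 is 8 (check: 15 × 8 = 120 ≡ 1 (mod 17))
For equation 3: M_3 = 119, 119 ≡ 37 (mod 41), inverse of 119 mod 41 is 10 (check: 37 × 10 = 370 ≡ 1 (mod 41))
Combine: k ≡ Σ r_i×M_i×(M_i⁻¹ mod m_i) = 6×697×2 + 4×287×8 + 10×119×10 = 8364 + 9184 + 11900 = 29448
29448 mod 4879 = 174
k ≡ 174 (mod 4879)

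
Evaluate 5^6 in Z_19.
6 = 4 + 2 (binary 110). Repeated squaring mod 19: 5^1 ≡ 5; 5^2 ≡ 5² = 25 ≡ 6; 5^4 ≡ 6² = 36 ≡ 17. Multiply: 5^6 = 5^4 × 5^2 ≡ 17 × 6 (mod 19): 17 × 6 = 102 ≡ 7. So 5^6 ≡ 7 (mod 19).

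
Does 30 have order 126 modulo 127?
p - 1 = 126 has prime divisors 2, 3, 7. Check 30^(126/q) mod 127 for each: 30^(126/2) = 30^63 ≡ 1, 30^(126/3) = 30^42 ≡ 107, 30^(126/7) = 30^18 ≡ 32 (mod 127). Since 30^63 ≡ 1 (mod 127), the order of 30 divides 63 (in fact the order is 63) ≠ 126, so it is not a primitive root.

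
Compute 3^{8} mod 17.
16

Using successive squaring:
Binary expansion of 8: 1000
Powers of 3 mod 17 (each is the square of the previous):
  3^1 ≡ 3 (mod 17)
  3^2 ≡ 3² = 9 ≡ 9 (mod 17)
  3^4 ≡ 9² = 81 ≡ 13 (mod 17)
  3^8 ≡ 13² = 169 ≡ 16 (mod 17)
8 is a power of 2, so 3^8 is the last square: ≡ 16 (mod 17)
Result: 3^8 ≡ 16 (mod 17)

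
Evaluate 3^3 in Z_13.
3 = 2 + 1 (binary 11). Repeated squaring mod 13: 3^1 ≡ 3; 3^2 ≡ 3² = 9 ≡ 9. Multiply: 3^3 = 3^2 × 3^1 ≡ 9 × 3 (mod 13): 9 × 3 = 27 ≡ 1. So 3^3 ≡ 1 (mod 13).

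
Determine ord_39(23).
Powers of 23 mod 39: 23^1≡23, 23^2≡22, 23^3≡38, 23^4≡16, 23^5≡17, 23^6≡1. Order = 6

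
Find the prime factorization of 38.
2 × 19

Divide by primes starting from smallest:
38 ÷ 2 = 19
19 ÷ 19 = 1

38 = 2 × 19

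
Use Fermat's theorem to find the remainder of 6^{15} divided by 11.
10

By Fermat's Little Theorem, a^(p-1) ≡ 1 (mod p) for prime p and gcd(a, p) = 1
Here p = 11, so 6^10 ≡ 1 (mod 11)
We can reduce the exponent: 15 mod 10 = 5
So 6^15 ≡ 6^5 (mod 11)
Computing: 6^5 mod 11 = 10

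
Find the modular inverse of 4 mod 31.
4^(-1) ≡ 8 (mod 31). Verification: 4 × 8 = 32 ≡ 1 (mod 31)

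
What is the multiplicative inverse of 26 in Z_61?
26^(-1) ≡ 54 (mod 61). Verification: 26 × 54 = 1404 ≡ 1 (mod 61)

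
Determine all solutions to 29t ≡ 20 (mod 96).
4

Since gcd(29, 96) = 1 divides 20, a solution exists.
Multiply both sides by the inverse of 29 mod 96:
  29^(-1) mod 96 = 53
  x ≡ 53 × 20 ≡ 1060 ≡ 4 (mod 96)
Verification: 29 × 4 = 116 = 1 × 96 + 20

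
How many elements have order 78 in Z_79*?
Number of primitive roots mod 79 = φ(78) = 24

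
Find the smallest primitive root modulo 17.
p - 1 = 16 has prime divisors 2. h is a primitive root mod 17 iff h^(16/q) ≢ 1 (mod 17) for each such q.
h = 2: 2^8 ≡ 1 (mod 17); 2^8 ≡ 1, so not a primitive root.
h = 3: 3^8 ≡ 16 (mod 17); none is 1, so 3 has order 16 and is a primitive root.
The smallest primitive root mod 17 is g = 3.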